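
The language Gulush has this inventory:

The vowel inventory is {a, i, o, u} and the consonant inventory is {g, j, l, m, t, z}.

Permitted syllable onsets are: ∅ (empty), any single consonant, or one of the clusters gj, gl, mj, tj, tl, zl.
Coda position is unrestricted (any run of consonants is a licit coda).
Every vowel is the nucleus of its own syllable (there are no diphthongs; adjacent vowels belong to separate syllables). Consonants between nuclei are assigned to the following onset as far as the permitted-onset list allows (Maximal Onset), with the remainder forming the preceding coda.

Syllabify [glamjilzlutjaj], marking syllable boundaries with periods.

gla.mjil.zlu.tjaj

Vowels present: a, i, u, a; each is a nucleus, giving 4 syllables.
Between /a/ (V1) and /i/ (V2): /mj/ is a licit onset in full, so it all attaches to the next syllable.
Between /i/ (V2) and /u/ (V3): cluster /lzl/ — the longest permitted-onset suffix is /zl/; onset = /zl/, preceding coda = /l/.
Between /u/ (V3) and /a/ (V4): /tj/ is a licit onset in full, so it all attaches to the next syllable.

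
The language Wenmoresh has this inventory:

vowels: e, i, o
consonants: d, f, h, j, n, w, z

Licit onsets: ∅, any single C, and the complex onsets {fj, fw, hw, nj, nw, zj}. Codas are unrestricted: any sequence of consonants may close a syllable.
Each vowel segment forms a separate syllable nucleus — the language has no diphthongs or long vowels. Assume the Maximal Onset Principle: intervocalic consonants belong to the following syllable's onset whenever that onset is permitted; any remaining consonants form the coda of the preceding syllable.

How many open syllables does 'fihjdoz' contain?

0

The vowels are i, o — 2 nuclei, so 2 syllables.
σ1/σ2 boundary: /hjd/ splits as /hj/ + /d/ (/d/ is the longest suffix that is a licit onset).
So the parse is fihj.doz.
Classifying each syllable: /fihj/ (closed), /doz/ (closed).
Open syllables: 0.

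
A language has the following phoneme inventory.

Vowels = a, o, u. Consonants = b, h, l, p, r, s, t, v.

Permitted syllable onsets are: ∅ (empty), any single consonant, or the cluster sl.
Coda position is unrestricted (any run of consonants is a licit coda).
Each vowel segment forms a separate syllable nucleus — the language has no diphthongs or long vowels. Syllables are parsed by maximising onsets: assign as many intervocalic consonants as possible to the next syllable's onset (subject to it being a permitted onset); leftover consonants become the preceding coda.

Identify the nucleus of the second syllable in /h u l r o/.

o

Nuclei (vowels): u, o → 2 syllables.
The second nucleus (vowel 2 from the left) is /o/.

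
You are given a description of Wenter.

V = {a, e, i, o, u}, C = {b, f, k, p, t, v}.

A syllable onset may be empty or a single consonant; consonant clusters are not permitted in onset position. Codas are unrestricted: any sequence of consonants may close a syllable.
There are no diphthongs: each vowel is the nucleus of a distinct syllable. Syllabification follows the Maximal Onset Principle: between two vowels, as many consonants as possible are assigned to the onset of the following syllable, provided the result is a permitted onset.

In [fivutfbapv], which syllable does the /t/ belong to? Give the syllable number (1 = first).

The vowels are i, u, a — 3 nuclei, so 3 syllables.
V1 /i/ – V2 /u/: /v/ → onset of the next syllable (single consonants are always licit onsets).
V2 /u/ – V3 /a/: /tfb/; trying suffixes from longest down, /b/ is the first permitted one, so coda /tf/ | onset /b/.
Syllabification: fi.vutf.bapv.
The /t/ is in the coda of syllable 2 (/vutf/).

2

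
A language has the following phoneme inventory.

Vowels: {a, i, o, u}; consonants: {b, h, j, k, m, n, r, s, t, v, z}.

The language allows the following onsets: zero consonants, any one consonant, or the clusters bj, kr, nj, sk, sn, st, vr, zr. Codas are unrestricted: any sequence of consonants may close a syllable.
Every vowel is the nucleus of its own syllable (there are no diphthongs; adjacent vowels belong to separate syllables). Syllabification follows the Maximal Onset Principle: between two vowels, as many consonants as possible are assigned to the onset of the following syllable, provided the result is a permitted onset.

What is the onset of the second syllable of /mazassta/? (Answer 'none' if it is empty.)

z

The vowels are a, a, a — 3 nuclei, so 3 syllables.
V1 /a/ – V2 /a/: just /z/ — single C goes to the following onset.
V2 /a/ – V3 /a/: cluster /sst/ — the longest permitted-onset suffix is /st/; onset = /st/, preceding coda = /s/.
Syllabification: ma.zas.sta.
Syllable 2 is /zas/: onset /z/, nucleus /a/, coda /s/.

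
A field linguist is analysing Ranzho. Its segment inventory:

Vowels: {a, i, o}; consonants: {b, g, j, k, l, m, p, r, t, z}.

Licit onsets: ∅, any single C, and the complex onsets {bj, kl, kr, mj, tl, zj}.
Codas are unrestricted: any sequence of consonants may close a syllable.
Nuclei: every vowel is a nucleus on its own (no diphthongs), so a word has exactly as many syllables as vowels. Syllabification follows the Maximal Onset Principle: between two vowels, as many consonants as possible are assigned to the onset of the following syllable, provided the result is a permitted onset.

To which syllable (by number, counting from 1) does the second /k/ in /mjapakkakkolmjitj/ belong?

3

Vowels present: a, a, a, o, i; each is a nucleus, giving 5 syllables.
V1 /a/ – V2 /a/: just /p/ — single C goes to the following onset.
V2 /a/ – V3 /a/: /kk/ — longest licit onset from the right is /k/, leaving /k/ as coda.
V3 /a/ – V4 /o/: /kk/; trying suffixes from longest down, /k/ is the first permitted one, so coda /k/ | onset /k/.
V4 /o/ – V5 /i/: /lmj/; trying suffixes from longest down, /mj/ is the first permitted one, so coda /l/ | onset /mj/.
Result: mja.pak.kak.kol.mjitj.
The second /k/ is in the onset of syllable 3 (/kak/).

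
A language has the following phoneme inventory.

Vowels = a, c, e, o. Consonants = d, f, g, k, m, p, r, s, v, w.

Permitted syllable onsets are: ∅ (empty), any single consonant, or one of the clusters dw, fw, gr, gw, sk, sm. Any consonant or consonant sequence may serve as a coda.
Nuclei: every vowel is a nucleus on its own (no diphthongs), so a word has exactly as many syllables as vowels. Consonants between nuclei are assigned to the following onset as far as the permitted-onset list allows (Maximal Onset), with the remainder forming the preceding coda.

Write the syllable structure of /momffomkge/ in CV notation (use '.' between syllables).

CVCC.CVCC.CV

Vowels present: o, o, e; each is a nucleus, giving 3 syllables.
/o…o/ gap (V1→V2): cluster /mff/ — the longest permitted-onset suffix is /f/; onset = /f/, preceding coda = /mf/.
/o…e/ gap (V2→V3): cluster /mkg/ — the longest permitted-onset suffix is /g/; onset = /g/, preceding coda = /mk/.
So the parse is momf.fomk.ge.
Mapping each syllable to C/V: /momf/ → CVCC, /fomk/ → CVCC, /ge/ → CV.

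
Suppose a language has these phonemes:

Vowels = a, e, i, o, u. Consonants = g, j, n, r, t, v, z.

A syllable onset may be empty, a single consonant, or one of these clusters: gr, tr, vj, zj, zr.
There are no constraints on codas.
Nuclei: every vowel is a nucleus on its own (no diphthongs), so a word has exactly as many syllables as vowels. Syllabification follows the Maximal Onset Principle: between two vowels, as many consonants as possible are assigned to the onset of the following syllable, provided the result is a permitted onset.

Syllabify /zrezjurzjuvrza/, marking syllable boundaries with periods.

The vowels are e, u, u, a — 4 nuclei, so 4 syllables.
Between /e/ (V1) and /u/ (V2): /zj/ is a licit onset in full, so it all attaches to the next syllable.
Between /u/ (V2) and /u/ (V3): /rzj/ splits as /r/ + /zj/ (/zj/ is the longest suffix that is a licit onset).
Between /u/ (V3) and /a/ (V4): /vrz/ — longest licit onset from the right is /z/, leaving /vr/ as coda.

zre.zjur.zjuvr.za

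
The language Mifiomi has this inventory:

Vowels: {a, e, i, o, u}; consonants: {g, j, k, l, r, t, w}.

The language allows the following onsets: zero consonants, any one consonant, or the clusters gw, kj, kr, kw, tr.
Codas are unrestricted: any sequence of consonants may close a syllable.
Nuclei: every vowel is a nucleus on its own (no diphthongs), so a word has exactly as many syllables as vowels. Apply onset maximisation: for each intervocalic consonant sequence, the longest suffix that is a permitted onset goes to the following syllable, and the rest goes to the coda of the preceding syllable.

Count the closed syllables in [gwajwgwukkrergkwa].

The vowels are a, u, e, a — 4 nuclei, so 4 syllables.
σ1/σ2 boundary: /jwgw/ — longest licit onset from the right is /gw/, leaving /jw/ as coda.
σ2/σ3 boundary: /kkr/; trying suffixes from longest down, /kr/ is the first permitted one, so coda /k/ | onset /kr/.
σ3/σ4 boundary: /rgkw/; trying suffixes from longest down, /kw/ is the first permitted one, so coda /rg/ | onset /kw/.
Syllabification: gwajw.gwuk.krerg.kwa.
Classifying each syllable: /gwajw/ (closed), /gwuk/ (closed), /krerg/ (closed), /kwa/ (open).
Closed syllables: 3.

3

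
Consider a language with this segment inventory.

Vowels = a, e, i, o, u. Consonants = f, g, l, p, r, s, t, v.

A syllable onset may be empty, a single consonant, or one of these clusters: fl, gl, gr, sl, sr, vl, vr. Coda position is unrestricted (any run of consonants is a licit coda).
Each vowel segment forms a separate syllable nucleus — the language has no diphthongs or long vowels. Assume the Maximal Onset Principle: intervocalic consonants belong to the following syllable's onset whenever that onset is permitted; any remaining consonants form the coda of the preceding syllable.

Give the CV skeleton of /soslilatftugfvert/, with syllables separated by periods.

CV.CCV.CVCC.CVCC.CVCC

The vowels are o, i, a, u, e — 5 nuclei, so 5 syllables.
σ1/σ2 boundary: /sl/ is a licit onset in full, so it all attaches to the next syllable.
σ2/σ3 boundary: /l/ is a single consonant, so it becomes the next onset.
σ3/σ4 boundary: cluster /tft/ — the longest permitted-onset suffix is /t/; onset = /t/, preceding coda = /tf/.
σ4/σ5 boundary: /gfv/ — longest licit onset from the right is /v/, leaving /gf/ as coda.
So the parse is so.sli.latf.tugf.vert.
Mapping each syllable to C/V: /so/ → CV, /sli/ → CCV, /latf/ → CVCC, /tugf/ → CVCC, /vert/ → CVCC.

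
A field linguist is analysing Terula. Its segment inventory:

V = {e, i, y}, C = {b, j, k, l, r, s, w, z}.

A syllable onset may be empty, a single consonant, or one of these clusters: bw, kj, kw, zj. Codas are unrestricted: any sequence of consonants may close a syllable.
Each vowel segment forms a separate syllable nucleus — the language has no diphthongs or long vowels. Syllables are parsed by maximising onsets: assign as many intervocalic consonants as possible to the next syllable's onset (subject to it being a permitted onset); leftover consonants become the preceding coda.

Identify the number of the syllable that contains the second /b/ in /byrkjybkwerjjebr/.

Nuclei (vowels): y, y, e, e → 4 syllables.
/y…y/ gap (V1→V2): cluster /rkj/ — the longest permitted-onset suffix is /kj/; onset = /kj/, preceding coda = /r/.
/y…e/ gap (V2→V3): /bkw/ — longest licit onset from the right is /kw/, leaving /b/ as coda.
/e…e/ gap (V3→V4): /rjj/ — longest licit onset from the right is /j/, leaving /rj/ as coda.
Result: byr.kjyb.kwerj.jebr.
The second /b/ is in the coda of syllable 2 (/kjyb/).

2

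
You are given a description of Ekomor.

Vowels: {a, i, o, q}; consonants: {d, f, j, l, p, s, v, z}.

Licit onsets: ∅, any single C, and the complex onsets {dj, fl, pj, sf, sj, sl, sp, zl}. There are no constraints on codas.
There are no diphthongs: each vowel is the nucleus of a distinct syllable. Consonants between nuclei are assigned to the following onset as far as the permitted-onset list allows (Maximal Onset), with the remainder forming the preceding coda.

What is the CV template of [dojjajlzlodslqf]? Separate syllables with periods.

Vowels present: o, a, o, q; each is a nucleus, giving 4 syllables.
/o…a/ gap (V1→V2): /jj/ splits as /j/ + /j/ (/j/ is the longest suffix that is a licit onset).
/a…o/ gap (V2→V3): /jlzl/ splits as /jl/ + /zl/ (/zl/ is the longest suffix that is a licit onset).
/o…q/ gap (V3→V4): /dsl/ splits as /d/ + /sl/ (/sl/ is the longest suffix that is a licit onset).
Syllabification: doj.jajl.zlod.slqf.
Mapping each syllable to C/V: /doj/ → CVC, /jajl/ → CVCC, /zlod/ → CCVC, /slqf/ → CCVC.

CVC.CVCC.CCVC.CCVC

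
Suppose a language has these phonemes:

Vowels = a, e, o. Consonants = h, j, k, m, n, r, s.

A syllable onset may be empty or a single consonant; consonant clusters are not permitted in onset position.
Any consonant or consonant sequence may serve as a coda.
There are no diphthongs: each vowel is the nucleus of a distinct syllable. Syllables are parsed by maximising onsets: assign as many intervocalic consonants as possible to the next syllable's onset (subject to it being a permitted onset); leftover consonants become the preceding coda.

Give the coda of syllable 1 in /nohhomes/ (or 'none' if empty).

h

The vowels are o, o, e — 3 nuclei, so 3 syllables.
σ1/σ2 boundary: /hh/ — longest licit onset from the right is /h/, leaving /h/ as coda.
σ2/σ3 boundary: /m/ → onset of the next syllable (single consonants are always licit onsets).
Syllabification: noh.ho.mes.
Syllable 1 is /noh/: onset /n/, nucleus /o/, coda /h/.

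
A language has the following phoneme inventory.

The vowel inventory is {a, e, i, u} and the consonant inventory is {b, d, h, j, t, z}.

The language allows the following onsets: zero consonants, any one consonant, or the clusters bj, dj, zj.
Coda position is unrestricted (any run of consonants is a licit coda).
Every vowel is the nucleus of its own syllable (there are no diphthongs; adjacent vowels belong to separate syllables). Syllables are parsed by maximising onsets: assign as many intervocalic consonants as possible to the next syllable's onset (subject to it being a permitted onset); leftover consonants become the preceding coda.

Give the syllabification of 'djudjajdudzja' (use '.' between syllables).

dju.djaj.dud.zja

Vowels present: u, a, u, a; each is a nucleus, giving 4 syllables.
V1 /u/ – V2 /a/: cluster /dj/ — /dj/ is itself a permitted onset, so the whole cluster goes right; preceding coda = ∅.
V2 /a/ – V3 /u/: /jd/ — longest licit onset from the right is /d/, leaving /j/ as coda.
V3 /u/ – V4 /a/: /dzj/; trying suffixes from longest down, /zj/ is the first permitted one, so coda /d/ | onset /zj/.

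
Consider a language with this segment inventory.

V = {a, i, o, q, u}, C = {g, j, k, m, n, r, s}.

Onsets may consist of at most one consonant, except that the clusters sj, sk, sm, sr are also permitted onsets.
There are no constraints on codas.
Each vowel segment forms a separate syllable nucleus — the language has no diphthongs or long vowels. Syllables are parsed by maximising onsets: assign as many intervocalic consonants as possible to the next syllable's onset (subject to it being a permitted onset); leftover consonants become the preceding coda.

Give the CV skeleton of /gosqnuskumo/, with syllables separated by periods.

Vowels present: o, q, u, u, o; each is a nucleus, giving 5 syllables.
Between /o/ (V1) and /q/ (V2): just /s/ — single C goes to the following onset.
Between /q/ (V2) and /u/ (V3): just /n/ — single C goes to the following onset.
Between /u/ (V3) and /u/ (V4): /sk/ is a licit onset in full, so it all attaches to the next syllable.
Between /u/ (V4) and /o/ (V5): /m/ → onset of the next syllable (single consonants are always licit onsets).
Putting it together: go.sq.nu.sku.mo.
Mapping each syllable to C/V: /go/ → CV, /sq/ → CV, /nu/ → CV, /sku/ → CCV, /mo/ → CV.

CV.CV.CV.CCV.CV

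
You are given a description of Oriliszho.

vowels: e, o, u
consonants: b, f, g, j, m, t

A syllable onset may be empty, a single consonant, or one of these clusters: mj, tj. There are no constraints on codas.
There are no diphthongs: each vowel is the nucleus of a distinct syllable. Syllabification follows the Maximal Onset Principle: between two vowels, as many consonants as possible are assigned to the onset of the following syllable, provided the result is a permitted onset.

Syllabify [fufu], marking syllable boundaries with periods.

fu.fu

Vowels present: u, u; each is a nucleus, giving 2 syllables.
/u…u/ gap (V1→V2): just /f/ — single C goes to the following onset.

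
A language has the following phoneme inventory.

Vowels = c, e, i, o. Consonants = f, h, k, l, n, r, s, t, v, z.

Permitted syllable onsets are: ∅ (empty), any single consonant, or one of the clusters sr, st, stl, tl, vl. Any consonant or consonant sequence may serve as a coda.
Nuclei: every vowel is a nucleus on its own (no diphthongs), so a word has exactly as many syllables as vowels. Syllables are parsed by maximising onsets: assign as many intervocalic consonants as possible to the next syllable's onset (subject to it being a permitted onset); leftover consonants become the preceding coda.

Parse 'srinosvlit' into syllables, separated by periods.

Nuclei (vowels): i, o, i → 3 syllables.
V1 /i/ – V2 /o/: just /n/ — single C goes to the following onset.
V2 /o/ – V3 /i/: /svl/ splits as /s/ + /vl/ (/vl/ is the longest suffix that is a licit onset).

sri.nos.vlit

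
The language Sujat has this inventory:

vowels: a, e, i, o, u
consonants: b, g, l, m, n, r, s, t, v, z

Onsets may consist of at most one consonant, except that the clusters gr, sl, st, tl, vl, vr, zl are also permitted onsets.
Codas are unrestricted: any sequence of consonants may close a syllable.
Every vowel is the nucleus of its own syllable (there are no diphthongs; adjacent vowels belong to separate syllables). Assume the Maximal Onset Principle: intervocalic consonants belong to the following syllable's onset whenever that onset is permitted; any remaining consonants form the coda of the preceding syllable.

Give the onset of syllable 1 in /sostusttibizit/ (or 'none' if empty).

s

Vowels present: o, u, i, i, i; each is a nucleus, giving 5 syllables.
V1 /o/ – V2 /u/: /st/ — entire cluster is a permitted onset → onset /st/, coda ∅.
V2 /u/ – V3 /i/: /stt/; trying suffixes from longest down, /t/ is the first permitted one, so coda /st/ | onset /t/.
V3 /i/ – V4 /i/: just /b/ — single C goes to the following onset.
V4 /i/ – V5 /i/: /z/ is a single consonant, so it becomes the next onset.
So the parse is so.stust.ti.bi.zit.
Syllable 1 is /so/: onset /s/, nucleus /o/, coda ∅.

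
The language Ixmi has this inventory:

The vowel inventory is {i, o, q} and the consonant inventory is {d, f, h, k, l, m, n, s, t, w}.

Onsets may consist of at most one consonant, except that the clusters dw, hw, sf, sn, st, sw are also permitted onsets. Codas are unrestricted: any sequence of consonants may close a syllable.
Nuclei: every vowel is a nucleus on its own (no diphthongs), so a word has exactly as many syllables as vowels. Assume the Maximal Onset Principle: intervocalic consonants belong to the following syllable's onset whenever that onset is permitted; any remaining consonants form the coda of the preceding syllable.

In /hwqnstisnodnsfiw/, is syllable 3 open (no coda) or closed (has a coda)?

Vowels present: q, i, o, i; each is a nucleus, giving 4 syllables.
σ1/σ2 boundary: /nst/; trying suffixes from longest down, /st/ is the first permitted one, so coda /n/ | onset /st/.
σ2/σ3 boundary: cluster /sn/ — /sn/ is itself a permitted onset, so the whole cluster goes right; preceding coda = ∅.
σ3/σ4 boundary: /dnsf/; trying suffixes from longest down, /sf/ is the first permitted one, so coda /dn/ | onset /sf/.
So the parse is hwqn.sti.snodn.sfiw.
Syllable 3 is /snodn/ with coda /dn/, so it is closed.

closed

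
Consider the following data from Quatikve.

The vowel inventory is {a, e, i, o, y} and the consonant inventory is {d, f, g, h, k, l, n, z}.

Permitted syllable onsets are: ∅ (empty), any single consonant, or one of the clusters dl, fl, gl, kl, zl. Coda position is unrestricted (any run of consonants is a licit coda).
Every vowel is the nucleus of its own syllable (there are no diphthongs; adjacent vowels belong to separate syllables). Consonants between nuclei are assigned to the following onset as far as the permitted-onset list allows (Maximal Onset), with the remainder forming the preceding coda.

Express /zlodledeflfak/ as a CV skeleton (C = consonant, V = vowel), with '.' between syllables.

CCV.CCV.CVCC.CVC

The vowels are o, e, e, a — 4 nuclei, so 4 syllables.
/o…e/ gap (V1→V2): /dl/ is a licit onset in full, so it all attaches to the next syllable.
/e…e/ gap (V2→V3): just /d/ — single C goes to the following onset.
/e…a/ gap (V3→V4): /flf/ — longest licit onset from the right is /f/, leaving /fl/ as coda.
So the parse is zlo.dle.defl.fak.
Mapping each syllable to C/V: /zlo/ → CCV, /dle/ → CCV, /defl/ → CVCC, /fak/ → CVC.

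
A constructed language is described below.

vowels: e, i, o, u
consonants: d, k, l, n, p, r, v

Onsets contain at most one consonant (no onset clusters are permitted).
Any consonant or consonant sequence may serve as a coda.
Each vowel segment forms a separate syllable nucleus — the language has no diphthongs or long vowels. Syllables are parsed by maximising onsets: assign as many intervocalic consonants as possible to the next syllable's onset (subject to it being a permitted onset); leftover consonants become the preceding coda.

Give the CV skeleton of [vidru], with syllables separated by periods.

CVC.CV

Nuclei (vowels): i, u → 2 syllables.
Between /i/ (V1) and /u/ (V2): /dr/ splits as /d/ + /r/ (/r/ is the longest suffix that is a licit onset).
Result: vid.ru.
Mapping each syllable to C/V: /vid/ → CVC, /ru/ → CV.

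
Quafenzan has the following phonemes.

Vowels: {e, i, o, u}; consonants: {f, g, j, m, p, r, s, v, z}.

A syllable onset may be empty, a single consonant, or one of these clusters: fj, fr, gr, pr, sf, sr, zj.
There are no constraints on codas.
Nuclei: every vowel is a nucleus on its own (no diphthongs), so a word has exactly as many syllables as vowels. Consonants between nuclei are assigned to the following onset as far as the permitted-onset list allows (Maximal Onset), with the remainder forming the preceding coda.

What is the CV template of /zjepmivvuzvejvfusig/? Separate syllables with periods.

Vowels present: e, i, u, e, u, i; each is a nucleus, giving 6 syllables.
/e…i/ gap (V1→V2): /pm/; trying suffixes from longest down, /m/ is the first permitted one, so coda /p/ | onset /m/.
/i…u/ gap (V2→V3): cluster /vv/ — the longest permitted-onset suffix is /v/; onset = /v/, preceding coda = /v/.
/u…e/ gap (V3→V4): cluster /zv/ — the longest permitted-onset suffix is /v/; onset = /v/, preceding coda = /z/.
/e…u/ gap (V4→V5): cluster /jvf/ — the longest permitted-onset suffix is /f/; onset = /f/, preceding coda = /jv/.
/u…i/ gap (V5→V6): /s/ is a single consonant, so it becomes the next onset.
Putting it together: zjep.miv.vuz.vejv.fu.sig.
Mapping each syllable to C/V: /zjep/ → CCVC, /miv/ → CVC, /vuz/ → CVC, /vejv/ → CVCC, /fu/ → CV, /sig/ → CVC.

CCVC.CVC.CVC.CVCC.CV.CVC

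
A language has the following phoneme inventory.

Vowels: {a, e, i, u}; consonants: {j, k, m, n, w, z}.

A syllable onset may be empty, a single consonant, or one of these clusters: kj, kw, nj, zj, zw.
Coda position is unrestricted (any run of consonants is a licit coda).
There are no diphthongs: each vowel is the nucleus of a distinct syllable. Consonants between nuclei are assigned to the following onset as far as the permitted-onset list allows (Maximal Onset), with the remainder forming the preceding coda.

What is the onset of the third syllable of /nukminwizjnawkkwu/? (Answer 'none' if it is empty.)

w

Nuclei (vowels): u, i, i, a, u → 5 syllables.
/u…i/ gap (V1→V2): /km/; trying suffixes from longest down, /m/ is the first permitted one, so coda /k/ | onset /m/.
/i…i/ gap (V2→V3): /nw/ — longest licit onset from the right is /w/, leaving /n/ as coda.
/i…a/ gap (V3→V4): /zjn/ splits as /zj/ + /n/ (/n/ is the longest suffix that is a licit onset).
/a…u/ gap (V4→V5): /wkkw/ — longest licit onset from the right is /kw/, leaving /wk/ as coda.
Putting it together: nuk.min.wizj.nawk.kwu.
Syllable 3 is /wizj/: onset /w/, nucleus /i/, coda /zj/.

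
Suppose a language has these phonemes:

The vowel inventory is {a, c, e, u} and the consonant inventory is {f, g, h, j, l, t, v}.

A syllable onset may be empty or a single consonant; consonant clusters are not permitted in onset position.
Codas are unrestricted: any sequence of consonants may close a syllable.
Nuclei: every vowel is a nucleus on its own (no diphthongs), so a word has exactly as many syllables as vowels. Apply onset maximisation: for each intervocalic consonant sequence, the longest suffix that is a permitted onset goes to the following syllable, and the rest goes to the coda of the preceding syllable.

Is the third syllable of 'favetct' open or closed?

Nuclei (vowels): a, e, c → 3 syllables.
/a…e/ gap (V1→V2): /v/ → onset of the next syllable (single consonants are always licit onsets).
/e…c/ gap (V2→V3): /t/ is a single consonant, so it becomes the next onset.
Syllabification: fa.ve.tct.
Syllable 3 is /tct/ with coda /t/, so it is closed.

closed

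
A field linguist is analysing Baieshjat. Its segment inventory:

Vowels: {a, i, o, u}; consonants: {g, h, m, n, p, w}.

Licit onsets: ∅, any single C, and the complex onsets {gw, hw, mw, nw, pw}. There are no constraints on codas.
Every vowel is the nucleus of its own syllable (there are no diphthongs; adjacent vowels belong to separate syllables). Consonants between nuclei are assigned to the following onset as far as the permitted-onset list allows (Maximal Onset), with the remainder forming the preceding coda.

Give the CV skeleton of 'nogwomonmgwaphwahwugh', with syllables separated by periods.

CV.CCV.CVCC.CCVC.CCV.CCVCC

Vowels present: o, o, o, a, a, u; each is a nucleus, giving 6 syllables.
/o…o/ gap (V1→V2): /gw/ is a licit onset in full, so it all attaches to the next syllable.
/o…o/ gap (V2→V3): /m/ is a single consonant, so it becomes the next onset.
/o…a/ gap (V3→V4): /nmgw/ splits as /nm/ + /gw/ (/gw/ is the longest suffix that is a licit onset).
/a…a/ gap (V4→V5): cluster /phw/ — the longest permitted-onset suffix is /hw/; onset = /hw/, preceding coda = /p/.
/a…u/ gap (V5→V6): cluster /hw/ — /hw/ is itself a permitted onset, so the whole cluster goes right; preceding coda = ∅.
Result: no.gwo.monm.gwap.hwa.hwugh.
Mapping each syllable to C/V: /no/ → CV, /gwo/ → CCV, /monm/ → CVCC, /gwap/ → CCVC, /hwa/ → CCV, /hwugh/ → CCVCC.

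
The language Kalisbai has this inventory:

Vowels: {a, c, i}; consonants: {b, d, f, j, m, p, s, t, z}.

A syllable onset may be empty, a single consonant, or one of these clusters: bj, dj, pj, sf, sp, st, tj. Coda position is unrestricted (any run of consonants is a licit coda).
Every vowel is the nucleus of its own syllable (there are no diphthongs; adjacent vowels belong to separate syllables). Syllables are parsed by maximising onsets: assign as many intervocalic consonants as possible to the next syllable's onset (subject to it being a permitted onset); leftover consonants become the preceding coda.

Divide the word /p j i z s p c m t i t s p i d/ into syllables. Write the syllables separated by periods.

pjiz.spcm.tit.spid

Vowels present: i, c, i, i; each is a nucleus, giving 4 syllables.
σ1/σ2 boundary: /zsp/; trying suffixes from longest down, /sp/ is the first permitted one, so coda /z/ | onset /sp/.
σ2/σ3 boundary: cluster /mt/ — the longest permitted-onset suffix is /t/; onset = /t/, preceding coda = /m/.
σ3/σ4 boundary: /tsp/; trying suffixes from longest down, /sp/ is the first permitted one, so coda /t/ | onset /sp/.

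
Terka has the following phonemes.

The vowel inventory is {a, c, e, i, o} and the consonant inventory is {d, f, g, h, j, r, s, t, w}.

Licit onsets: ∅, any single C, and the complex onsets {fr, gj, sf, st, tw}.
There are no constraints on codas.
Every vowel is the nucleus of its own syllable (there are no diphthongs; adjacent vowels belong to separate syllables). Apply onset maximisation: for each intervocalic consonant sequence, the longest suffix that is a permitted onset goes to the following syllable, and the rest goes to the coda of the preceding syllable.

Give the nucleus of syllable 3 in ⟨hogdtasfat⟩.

a

Vowels present: o, a, a; each is a nucleus, giving 3 syllables.
The third nucleus (vowel 3 from the left) is /a/.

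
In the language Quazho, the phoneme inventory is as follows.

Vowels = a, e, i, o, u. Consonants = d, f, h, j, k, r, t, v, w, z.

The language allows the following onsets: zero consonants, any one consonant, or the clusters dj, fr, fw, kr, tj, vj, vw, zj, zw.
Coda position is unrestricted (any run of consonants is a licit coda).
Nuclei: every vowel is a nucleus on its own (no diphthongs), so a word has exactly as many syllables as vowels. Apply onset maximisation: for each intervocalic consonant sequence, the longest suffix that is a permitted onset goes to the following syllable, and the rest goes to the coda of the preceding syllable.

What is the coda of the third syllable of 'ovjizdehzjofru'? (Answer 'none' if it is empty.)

h

Nuclei (vowels): o, i, e, o, u → 5 syllables.
Between /o/ (V1) and /i/ (V2): /vj/ is a licit onset in full, so it all attaches to the next syllable.
Between /i/ (V2) and /e/ (V3): /zd/ splits as /z/ + /d/ (/d/ is the longest suffix that is a licit onset).
Between /e/ (V3) and /o/ (V4): /hzj/ splits as /h/ + /zj/ (/zj/ is the longest suffix that is a licit onset).
Between /o/ (V4) and /u/ (V5): /fr/ — entire cluster is a permitted onset → onset /fr/, coda ∅.
Result: o.vjiz.deh.zjo.fru.
Syllable 3 is /deh/: onset /d/, nucleus /e/, coda /h/.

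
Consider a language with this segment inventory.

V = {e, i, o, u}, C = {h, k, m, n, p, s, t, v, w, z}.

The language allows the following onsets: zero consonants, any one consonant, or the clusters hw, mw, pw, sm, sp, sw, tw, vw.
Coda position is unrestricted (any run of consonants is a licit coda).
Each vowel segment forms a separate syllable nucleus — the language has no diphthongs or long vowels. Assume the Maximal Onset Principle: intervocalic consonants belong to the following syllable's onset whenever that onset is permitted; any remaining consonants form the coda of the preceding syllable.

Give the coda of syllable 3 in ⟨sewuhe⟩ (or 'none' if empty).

Vowels present: e, u, e; each is a nucleus, giving 3 syllables.
Between /e/ (V1) and /u/ (V2): just /w/ — single C goes to the following onset.
Between /u/ (V2) and /e/ (V3): /h/ is a single consonant, so it becomes the next onset.
Result: se.wu.he.
Syllable 3 is /he/: onset /h/, nucleus /e/, coda ∅.

none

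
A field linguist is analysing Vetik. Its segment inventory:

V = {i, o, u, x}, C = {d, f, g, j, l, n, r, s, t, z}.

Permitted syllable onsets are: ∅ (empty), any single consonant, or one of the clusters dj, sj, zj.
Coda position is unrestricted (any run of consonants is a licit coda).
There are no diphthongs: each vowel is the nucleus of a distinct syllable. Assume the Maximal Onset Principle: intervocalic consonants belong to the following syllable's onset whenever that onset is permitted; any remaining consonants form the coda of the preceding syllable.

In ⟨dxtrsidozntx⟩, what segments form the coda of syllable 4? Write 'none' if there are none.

Vowels present: x, i, o, x; each is a nucleus, giving 4 syllables.
σ1/σ2 boundary: cluster /trs/ — the longest permitted-onset suffix is /s/; onset = /s/, preceding coda = /tr/.
σ2/σ3 boundary: just /d/ — single C goes to the following onset.
σ3/σ4 boundary: /znt/; trying suffixes from longest down, /t/ is the first permitted one, so coda /zn/ | onset /t/.
Syllabification: dxtr.si.dozn.tx.
Syllable 4 is /tx/: onset /t/, nucleus /x/, coda ∅.

none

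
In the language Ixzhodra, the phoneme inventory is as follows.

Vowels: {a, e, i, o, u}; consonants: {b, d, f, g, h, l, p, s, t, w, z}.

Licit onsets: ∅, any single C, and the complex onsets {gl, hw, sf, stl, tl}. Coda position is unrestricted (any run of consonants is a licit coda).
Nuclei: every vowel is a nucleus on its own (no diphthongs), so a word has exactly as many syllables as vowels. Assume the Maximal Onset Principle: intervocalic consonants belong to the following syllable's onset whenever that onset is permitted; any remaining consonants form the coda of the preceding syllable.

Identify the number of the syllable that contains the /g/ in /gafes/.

1

Vowels present: a, e; each is a nucleus, giving 2 syllables.
σ1/σ2 boundary: just /f/ — single C goes to the following onset.
So the parse is ga.fes.
The /g/ is in the onset of syllable 1 (/ga/).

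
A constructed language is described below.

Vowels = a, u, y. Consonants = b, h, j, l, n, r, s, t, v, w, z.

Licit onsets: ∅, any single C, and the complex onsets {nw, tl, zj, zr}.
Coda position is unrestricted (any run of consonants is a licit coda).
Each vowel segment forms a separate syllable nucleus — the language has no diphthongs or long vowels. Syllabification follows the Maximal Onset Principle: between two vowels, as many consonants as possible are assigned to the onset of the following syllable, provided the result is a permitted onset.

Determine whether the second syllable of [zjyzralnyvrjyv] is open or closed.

closed

The vowels are y, a, y, y — 4 nuclei, so 4 syllables.
/y…a/ gap (V1→V2): cluster /zr/ — /zr/ is itself a permitted onset, so the whole cluster goes right; preceding coda = ∅.
/a…y/ gap (V2→V3): cluster /ln/ — the longest permitted-onset suffix is /n/; onset = /n/, preceding coda = /l/.
/y…y/ gap (V3→V4): /vrj/; trying suffixes from longest down, /j/ is the first permitted one, so coda /vr/ | onset /j/.
Putting it together: zjy.zral.nyvr.jyv.
Syllable 2 is /zral/ with coda /l/, so it is closed.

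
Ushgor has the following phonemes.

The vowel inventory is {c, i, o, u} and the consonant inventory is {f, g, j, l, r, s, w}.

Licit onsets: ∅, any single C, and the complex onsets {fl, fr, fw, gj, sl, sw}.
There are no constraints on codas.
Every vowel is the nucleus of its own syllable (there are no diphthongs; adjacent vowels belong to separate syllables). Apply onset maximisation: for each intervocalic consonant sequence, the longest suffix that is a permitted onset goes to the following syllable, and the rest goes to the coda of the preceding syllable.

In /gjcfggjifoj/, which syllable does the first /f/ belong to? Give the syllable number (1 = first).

The vowels are c, i, o — 3 nuclei, so 3 syllables.
σ1/σ2 boundary: cluster /fggj/ — the longest permitted-onset suffix is /gj/; onset = /gj/, preceding coda = /fg/.
σ2/σ3 boundary: /f/ → onset of the next syllable (single consonants are always licit onsets).
Result: gjcfg.gji.foj.
The first /f/ is in the coda of syllable 1 (/gjcfg/).

1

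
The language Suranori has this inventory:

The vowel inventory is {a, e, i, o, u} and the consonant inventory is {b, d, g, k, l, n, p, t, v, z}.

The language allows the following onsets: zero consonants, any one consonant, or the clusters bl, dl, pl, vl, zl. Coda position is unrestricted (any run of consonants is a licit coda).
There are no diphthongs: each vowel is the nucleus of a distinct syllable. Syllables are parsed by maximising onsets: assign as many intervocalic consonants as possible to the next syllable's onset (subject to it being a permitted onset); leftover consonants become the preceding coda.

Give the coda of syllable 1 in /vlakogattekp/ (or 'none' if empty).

none

The vowels are a, o, a, e — 4 nuclei, so 4 syllables.
Between /a/ (V1) and /o/ (V2): just /k/ — single C goes to the following onset.
Between /o/ (V2) and /a/ (V3): just /g/ — single C goes to the following onset.
Between /a/ (V3) and /e/ (V4): /tt/ — longest licit onset from the right is /t/, leaving /t/ as coda.
So the parse is vla.ko.gat.tekp.
Syllable 1 is /vla/: onset /vl/, nucleus /a/, coda ∅.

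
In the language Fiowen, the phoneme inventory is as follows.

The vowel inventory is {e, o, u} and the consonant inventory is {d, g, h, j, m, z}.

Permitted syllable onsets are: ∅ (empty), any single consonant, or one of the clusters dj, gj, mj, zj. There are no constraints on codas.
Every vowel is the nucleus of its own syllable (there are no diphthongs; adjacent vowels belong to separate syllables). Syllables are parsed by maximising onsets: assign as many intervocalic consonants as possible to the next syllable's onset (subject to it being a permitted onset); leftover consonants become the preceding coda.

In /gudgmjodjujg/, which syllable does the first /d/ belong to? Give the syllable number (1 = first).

The vowels are u, o, u — 3 nuclei, so 3 syllables.
V1 /u/ – V2 /o/: /dgmj/ — longest licit onset from the right is /mj/, leaving /dg/ as coda.
V2 /o/ – V3 /u/: cluster /dj/ — /dj/ is itself a permitted onset, so the whole cluster goes right; preceding coda = ∅.
So the parse is gudg.mjo.djujg.
The first /d/ is in the coda of syllable 1 (/gudg/).

1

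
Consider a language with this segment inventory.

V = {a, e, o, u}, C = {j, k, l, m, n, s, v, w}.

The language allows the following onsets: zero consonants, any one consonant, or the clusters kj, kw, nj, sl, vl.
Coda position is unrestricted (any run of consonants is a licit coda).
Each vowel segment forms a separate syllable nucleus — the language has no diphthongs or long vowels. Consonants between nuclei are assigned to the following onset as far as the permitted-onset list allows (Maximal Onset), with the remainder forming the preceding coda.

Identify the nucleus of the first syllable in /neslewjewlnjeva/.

e

Nuclei (vowels): e, e, e, e, a → 5 syllables.
The first nucleus (vowel 1 from the left) is /e/.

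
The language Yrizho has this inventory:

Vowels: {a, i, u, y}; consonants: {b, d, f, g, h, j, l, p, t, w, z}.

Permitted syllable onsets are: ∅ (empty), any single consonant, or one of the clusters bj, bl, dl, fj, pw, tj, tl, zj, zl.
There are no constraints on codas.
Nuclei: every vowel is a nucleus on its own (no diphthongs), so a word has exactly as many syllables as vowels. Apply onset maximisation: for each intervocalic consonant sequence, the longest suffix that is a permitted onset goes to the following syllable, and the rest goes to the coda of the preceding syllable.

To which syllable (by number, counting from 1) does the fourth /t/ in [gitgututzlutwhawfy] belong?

Nuclei (vowels): i, u, u, u, a, y → 6 syllables.
Between /i/ (V1) and /u/ (V2): cluster /tg/ — the longest permitted-onset suffix is /g/; onset = /g/, preceding coda = /t/.
Between /u/ (V2) and /u/ (V3): /t/ is a single consonant, so it becomes the next onset.
Between /u/ (V3) and /u/ (V4): /tzl/; trying suffixes from longest down, /zl/ is the first permitted one, so coda /t/ | onset /zl/.
Between /u/ (V4) and /a/ (V5): /twh/ — longest licit onset from the right is /h/, leaving /tw/ as coda.
Between /a/ (V5) and /y/ (V6): /wf/ — longest licit onset from the right is /f/, leaving /w/ as coda.
So the parse is git.gu.tut.zlutw.haw.fy.
The fourth /t/ is in the coda of syllable 4 (/zlutw/).

4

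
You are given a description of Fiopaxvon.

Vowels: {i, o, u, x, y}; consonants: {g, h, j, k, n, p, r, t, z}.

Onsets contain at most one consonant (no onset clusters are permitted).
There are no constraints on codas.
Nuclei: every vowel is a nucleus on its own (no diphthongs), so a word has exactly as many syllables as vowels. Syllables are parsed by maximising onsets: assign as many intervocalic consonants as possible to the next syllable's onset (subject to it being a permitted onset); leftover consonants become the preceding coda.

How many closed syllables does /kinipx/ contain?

0

The vowels are i, i, x — 3 nuclei, so 3 syllables.
σ1/σ2 boundary: just /n/ — single C goes to the following onset.
σ2/σ3 boundary: /p/ → onset of the next syllable (single consonants are always licit onsets).
Result: ki.ni.px.
Classifying each syllable: /ki/ (open), /ni/ (open), /px/ (open).
Closed syllables: 0.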